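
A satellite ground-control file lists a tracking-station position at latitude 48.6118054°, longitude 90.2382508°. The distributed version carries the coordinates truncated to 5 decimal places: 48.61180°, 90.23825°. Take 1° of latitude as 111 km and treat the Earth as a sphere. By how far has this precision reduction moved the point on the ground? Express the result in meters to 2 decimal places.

0.60 meters

Δlat = 48.6118054 − 48.61180 = +0.0000054°; Δlon = 90.2382508 − 90.23825 = +0.0000008°.
North–south shift: 0.0000054 × 111000 = 0.5994 m.
E–W at 48.6118°: 0.0000008° × 111000 × cos 48.6118° = 0.0000008 × 111000 × 0.6612 ≈ 0.0587108 m.
Hypotenuse of the two orthogonal shifts: √(0.5994² + 0.0587108²) = 0.602268 m.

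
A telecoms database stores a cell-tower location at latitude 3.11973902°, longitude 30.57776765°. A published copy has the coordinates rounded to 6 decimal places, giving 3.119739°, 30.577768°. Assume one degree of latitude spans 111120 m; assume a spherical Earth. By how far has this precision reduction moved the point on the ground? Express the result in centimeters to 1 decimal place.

3.9 centimeters

The latitude changed by +0.00000002° and the longitude by -0.00000035°.
N–S: 0.00000002° × 111120 m/° = 0.0022224 m.
E–W at 3.11974°: -0.00000035° × 111120 × cos 3.11974° = -0.00000035 × 111120 × 0.9985 ≈ -0.0388344 m.
Combined displacement = (0.0022224² + 0.0388344²)^½ ≈ 0.0388979 m.
That is 0.0388979 m = 3.8898 cm.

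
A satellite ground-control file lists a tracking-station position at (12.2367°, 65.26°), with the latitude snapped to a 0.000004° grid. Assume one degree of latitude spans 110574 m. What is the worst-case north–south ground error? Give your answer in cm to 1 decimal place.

22.1 cm

With a 0.000004° grid the true value lies within half a step, ±0.000004°/2 = ±2e-06°, of the stored one.
North–south distance: 2e-06° × 110574 m/° = 0.221148 m.
That is 0.221148 m = 22.115 cm.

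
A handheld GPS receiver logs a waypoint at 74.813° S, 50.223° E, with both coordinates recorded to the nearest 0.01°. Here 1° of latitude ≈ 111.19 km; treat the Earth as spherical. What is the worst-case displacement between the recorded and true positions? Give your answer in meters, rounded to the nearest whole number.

575 meters

Rounding to 2 decimal places leaves each coordinate within ±0.005° of the true value.
N–S: 0.005° × 111190 m/° = 555.95 m.
E–W at 74.813°: 0.005° × 111190 × cos 74.813° = 0.005 × 111190 × 0.2620 ≈ 145.642 m.
Worst case both components are at the extreme and orthogonal: √(555.95² + 145.642²) ≈ 574.71 m.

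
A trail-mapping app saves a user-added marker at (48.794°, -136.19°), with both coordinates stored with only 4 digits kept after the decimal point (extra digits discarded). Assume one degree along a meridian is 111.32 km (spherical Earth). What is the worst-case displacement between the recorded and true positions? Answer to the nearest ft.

Truncating at 4 decimal places can drop up to a full unit in the last place, so each coordinate may be off by as much as 0.0001°.
North–south component: 0.0001° × 111320 = 11.132 m.
Longitude error → 0.0001 × 111320 × cos 48.794° = 0.0001 × 111320 × 0.6588 ≈ 7.33341 m.
Combining orthogonally: (11.132² + 7.33341²)^½ ≈ 13.3304 m.
Converting: 13.3304 m × 3.2808 ft/m ≈ 43.735 ft.

44 ft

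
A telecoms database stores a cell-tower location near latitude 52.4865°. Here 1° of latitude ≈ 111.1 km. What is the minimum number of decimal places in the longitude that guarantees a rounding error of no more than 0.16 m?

At 52.4865° one degree of longitude covers 111100 × cos 52.4865° ≈ 111100 × 0.6089 ≈ 67654.2 m.
Rounding to N decimal places gives at most 0.5 × 10⁻ᴺ degrees of error, i.e. 0.5 × 10⁻ᴺ × 67654.2 m.
Need 0.5 × 67654.2 × 10⁻ᴺ ≤ 0.16 → 10⁻ᴺ ≤ 4.730e-06, so N ≥ 5.33.
At 5 places the error can reach 0.338 m, but 6 places keeps it to 0.0338 m.

6 decimal places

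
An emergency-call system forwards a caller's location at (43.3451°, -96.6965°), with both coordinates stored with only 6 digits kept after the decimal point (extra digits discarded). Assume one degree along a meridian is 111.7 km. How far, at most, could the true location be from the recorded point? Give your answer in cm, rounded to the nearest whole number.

Truncating at 6 decimal places can drop up to a full unit in the last place, so each coordinate may be off by as much as 1e-06°.
Latitude error → 1e-06 × 111700 = 0.1117 m along the meridian.
East–west component at 43.3451°: 1e-06° × 111700 × cos 43.3451° ≈ 1e-06 × 81231.9 ≈ 0.0812319 m.
Worst case both components are at the extreme and orthogonal: √(0.1117² + 0.0812319²) ≈ 0.138114 m.
That is 0.138114 m = 13.811 cm.

14 cm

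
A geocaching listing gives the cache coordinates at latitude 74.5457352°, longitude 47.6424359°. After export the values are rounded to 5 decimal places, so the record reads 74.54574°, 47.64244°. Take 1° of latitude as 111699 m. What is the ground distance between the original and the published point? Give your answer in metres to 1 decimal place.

The latitude changed by -0.0000048° and the longitude by -0.0000041°.
North–south shift: -0.0000048 × 111699 = -0.536155 m.
E–W at 74.5457°: -0.0000041° × 111699 × cos 74.5457° = -0.0000041 × 111699 × 0.2665 ≈ -0.122034 m.
Distance: √(0.536155² + 0.122034²) ≈ 0.549868 m.

0.5 metres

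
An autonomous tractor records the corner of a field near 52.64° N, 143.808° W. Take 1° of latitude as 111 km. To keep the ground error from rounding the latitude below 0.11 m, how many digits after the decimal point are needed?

6

One degree of latitude covers 111000 m.
N decimal places → at most half a unit in the last place, 0.5 × 10⁻ᴺ° = 111000/2 × 10⁻ᴺ m.
Need 0.5 × 111000 × 10⁻ᴺ ≤ 0.11 → 10⁻ᴺ ≤ 1.982e-06, so N ≥ 5.70.
At 5 places the error can reach 0.555 m, but 6 places keeps it to 0.0555 m.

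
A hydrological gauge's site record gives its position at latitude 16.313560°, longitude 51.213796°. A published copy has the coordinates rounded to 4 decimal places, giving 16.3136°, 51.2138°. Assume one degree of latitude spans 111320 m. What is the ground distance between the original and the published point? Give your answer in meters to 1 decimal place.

4.5 meters

Δlat = 16.313560 − 16.3136 = -0.000040°; Δlon = 51.213796 − 51.2138 = -0.000004°.
North–south shift: -0.000040 × 111320 = -4.4528 m.
E–W at 16.3136°: -0.000004° × 111320 × cos 16.3136° = -0.000004 × 111320 × 0.9597 ≈ -0.427352 m.
Distance: √(4.4528² + 0.427352²) ≈ 4.47326 m.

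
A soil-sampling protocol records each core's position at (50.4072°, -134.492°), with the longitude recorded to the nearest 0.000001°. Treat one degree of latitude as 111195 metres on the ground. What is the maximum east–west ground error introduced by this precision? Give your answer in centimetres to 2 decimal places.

Rounding to 6 decimal places leaves the longitude within ±5e-07° of the true value.
At latitude 50.4072° a degree of longitude spans 111195 m × cos 50.4072° = 111195 × 0.6373 ≈ 70867.6 m.
So at most 5e-07° × 70867.6 ≈ 0.0354338 m east–west.
That is 0.0354338 m = 3.5434 cm.

3.54 centimetres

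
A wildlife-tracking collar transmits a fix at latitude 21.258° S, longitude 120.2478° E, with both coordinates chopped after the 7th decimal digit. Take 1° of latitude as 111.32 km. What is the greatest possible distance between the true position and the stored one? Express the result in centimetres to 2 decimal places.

1.52 centimetres

Truncating at 7 decimal places can drop up to a full unit in the last place, so each coordinate may be off by as much as 1e-07°.
North–south component: 1e-07° × 111320 = 0.011132 m.
East–west component at 21.258°: 1e-07° × 111320 × cos 21.258° ≈ 1e-07 × 103745 ≈ 0.0103745 m.
The two errors are perpendicular, so the maximum displacement is √(0.011132² + 0.0103745²) ≈ 0.0152169 m.
That is 0.0152169 m = 1.5217 cm.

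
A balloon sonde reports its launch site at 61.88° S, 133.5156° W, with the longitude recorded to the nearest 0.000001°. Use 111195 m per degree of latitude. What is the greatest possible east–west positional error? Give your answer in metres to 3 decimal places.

Rounding to 6 decimal places leaves the longitude within ±5e-07° of the true value.
At latitude 61.88° a degree of longitude spans 111195 m × cos 61.88° = 111195 × 0.4713 ≈ 52408.4 m.
Maximum E–W displacement: 5e-07 × 52408.4 = 0.0262042 m.

0.026 metres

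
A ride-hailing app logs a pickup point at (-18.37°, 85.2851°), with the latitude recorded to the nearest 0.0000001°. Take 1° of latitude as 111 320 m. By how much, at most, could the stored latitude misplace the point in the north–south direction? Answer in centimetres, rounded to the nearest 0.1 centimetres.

0.6 centimetres

Rounding to 7 decimal places leaves the latitude within ±5e-08° of the true value.
Along the meridian that is 5e-08° × 111320 m/° = 0.005566 m.
That is 0.005566 m = 0.5566 cm.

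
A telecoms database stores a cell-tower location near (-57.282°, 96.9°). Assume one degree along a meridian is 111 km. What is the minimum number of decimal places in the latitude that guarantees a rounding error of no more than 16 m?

One degree of latitude covers 111000 m.
N decimal places → at most half a unit in the last place, 0.5 × 10⁻ᴺ° = 111000/2 × 10⁻ᴺ m.
Setting 55500 × 10⁻ᴺ ≤ 16 gives 10ᴺ ≥ 3469, i.e. N ≥ 3.54.
N = 3 would give 55.5 m (too coarse); N = 4 gives 5.55 m ≤ 16 m.

4 decimal places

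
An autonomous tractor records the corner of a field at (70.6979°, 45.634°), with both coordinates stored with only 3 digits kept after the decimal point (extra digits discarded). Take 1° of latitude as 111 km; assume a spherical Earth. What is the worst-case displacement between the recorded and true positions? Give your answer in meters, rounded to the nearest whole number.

117 meters

Truncating at 3 decimal places can drop up to a full unit in the last place, so each coordinate may be off by as much as 0.001°.
Latitude error → 0.001 × 111000 = 111 m along the meridian.
Longitude error → 0.001 × 111000 × cos 70.6979° = 0.001 × 111000 × 0.3305 ≈ 36.6909 m.
The two errors are perpendicular, so the maximum displacement is √(111² + 36.6909²) ≈ 116.907 m.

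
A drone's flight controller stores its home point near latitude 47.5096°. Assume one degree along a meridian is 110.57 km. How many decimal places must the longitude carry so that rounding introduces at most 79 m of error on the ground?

3 decimal places

At 47.5096° one degree of longitude covers 110570 × cos 47.5096° ≈ 110570 × 0.6755 ≈ 74686.3 m.
Rounding to N decimal places gives at most 0.5 × 10⁻ᴺ degrees of error, i.e. 0.5 × 10⁻ᴺ × 74686.3 m.
Setting 37343.2 × 10⁻ᴺ ≤ 79 gives 10ᴺ ≥ 472.7, i.e. N ≥ 2.67.
So 3 decimal places suffice (37.3 m); 2 would allow up to 373 m.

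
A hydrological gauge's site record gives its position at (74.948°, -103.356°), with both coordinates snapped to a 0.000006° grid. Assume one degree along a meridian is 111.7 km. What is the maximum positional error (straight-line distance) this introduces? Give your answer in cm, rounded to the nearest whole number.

35 cm

With a 0.000006° grid the true value lies within half a step, ±0.000006°/2 = ±3e-06°, of the stored one.
N–S: 3e-06° × 111700 m/° = 0.3351 m.
Longitude error → 3e-06 × 111700 × cos 74.948° = 3e-06 × 111700 × 0.2597 ≈ 0.087024 m.
Worst case both components are at the extreme and orthogonal: √(0.3351² + 0.087024²) ≈ 0.346216 m.
That is 0.346216 m = 34.622 cm.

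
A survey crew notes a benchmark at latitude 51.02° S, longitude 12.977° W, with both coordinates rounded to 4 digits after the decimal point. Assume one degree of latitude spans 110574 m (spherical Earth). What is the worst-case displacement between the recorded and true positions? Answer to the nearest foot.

21 feet

Rounding to 4 decimal places leaves each coordinate within ±5e-05° of the true value.
Latitude error → 5e-05 × 110574 = 5.5287 m along the meridian.
E–W at 51.02°: 5e-05° × 110574 × cos 51.02° = 5e-05 × 110574 × 0.6290 ≈ 3.47782 m.
Worst case both components are at the extreme and orthogonal: √(5.5287² + 3.47782²) ≈ 6.5316 m.
In feet: 6.5316 m ÷ 0.3048 ≈ 21.429 ft.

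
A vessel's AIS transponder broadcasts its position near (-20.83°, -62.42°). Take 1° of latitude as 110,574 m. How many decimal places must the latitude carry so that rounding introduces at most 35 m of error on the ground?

4

One degree of latitude covers 110574 m.
With N decimal places the half-ulp bound is 0.5·10⁻ᴺ°, or 0.5·10⁻ᴺ × 110574 m on the ground.
Need 0.5 × 110574 × 10⁻ᴺ ≤ 35 → 10⁻ᴺ ≤ 6.331e-04, so N ≥ 3.20.
So 4 decimal places suffice (5.53 m); 3 would allow up to 55.3 m.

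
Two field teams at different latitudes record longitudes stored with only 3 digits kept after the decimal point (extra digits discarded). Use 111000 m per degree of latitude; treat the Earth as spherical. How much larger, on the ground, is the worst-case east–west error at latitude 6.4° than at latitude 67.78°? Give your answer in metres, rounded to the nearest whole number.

Truncating at 3 decimal places can drop up to a full unit in the last place, so the longitude may be off by as much as 0.001°.
At 6.4°: 0.001° × 111000 × cos 6.4° = 0.001 × 111000 × 0.9938 ≈ 110.31 m.
Error at 67.78° = 0.001° × 111000 × cos 67.78° ≈ 111 × 0.3782 = 41.976 m.
Difference: 110.31 − 41.976 = 68.332 m.

68 metres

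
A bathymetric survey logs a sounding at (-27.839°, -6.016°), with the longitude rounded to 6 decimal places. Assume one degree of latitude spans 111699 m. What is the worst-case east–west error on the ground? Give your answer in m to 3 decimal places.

Rounding to 6 decimal places leaves the longitude within ±5e-07° of the true value.
One degree of longitude at 27.839° is 111699 × cos 27.839° ≈ 111699 × 0.8843 = 98771.3 m.
East–west error: 5e-07° × 98771.3 m/° ≈ 0.0493857 m.

0.049 m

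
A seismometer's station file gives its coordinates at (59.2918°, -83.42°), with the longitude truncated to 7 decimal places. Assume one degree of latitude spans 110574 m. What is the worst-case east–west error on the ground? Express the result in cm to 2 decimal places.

0.56 cm

Truncating at 7 decimal places can drop up to a full unit in the last place, so the longitude may be off by as much as 1e-07°.
One degree of longitude at 59.2918° is 110574 × cos 59.2918° ≈ 110574 × 0.5107 = 56466.4 m.
So at most 1e-07° × 56466.4 ≈ 0.00564664 m east–west.
That is 0.00564664 m = 0.56466 cm.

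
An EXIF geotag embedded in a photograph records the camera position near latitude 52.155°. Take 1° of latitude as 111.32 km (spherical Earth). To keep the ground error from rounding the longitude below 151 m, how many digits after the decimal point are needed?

At 52.155° one degree of longitude covers 111320 × cos 52.155° ≈ 111320 × 0.6135 ≈ 68297.9 m.
N decimal places → at most half a unit in the last place, 0.5 × 10⁻ᴺ° = 68297.9/2 × 10⁻ᴺ m.
Setting 34148.9 × 10⁻ᴺ ≤ 151 gives 10ᴺ ≥ 226.2, i.e. N ≥ 2.35.
At 2 places the error can reach 341 m, but 3 places keeps it to 34.1 m.

3 decimal places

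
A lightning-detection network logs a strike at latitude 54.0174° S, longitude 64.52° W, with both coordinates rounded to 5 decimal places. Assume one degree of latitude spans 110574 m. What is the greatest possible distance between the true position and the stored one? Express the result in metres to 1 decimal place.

Rounding to 5 decimal places leaves each coordinate within ±5e-06° of the true value.
N–S: 5e-06° × 110574 m/° = 0.55287 m.
East–west component at 54.0174°: 5e-06° × 110574 × cos 54.0174° ≈ 5e-06 × 64966.6 ≈ 0.324833 m.
Combining orthogonally: (0.55287² + 0.324833²)^½ ≈ 0.641235 m.

0.6 metres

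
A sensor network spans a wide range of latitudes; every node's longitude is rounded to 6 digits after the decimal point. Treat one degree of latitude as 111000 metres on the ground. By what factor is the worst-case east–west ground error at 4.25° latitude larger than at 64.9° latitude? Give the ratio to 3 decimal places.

Rounding to 6 decimal places leaves the longitude within ±5e-07° of the true value.
Error at 4.25° = 5e-07° × 111000 × cos 4.25° ≈ 0.0555 × 0.9973 = 0.055347 m.
Error at 64.9° = 5e-07° × 111000 × cos 64.9° ≈ 0.0555 × 0.4242 = 0.023543 m.
Ratio: 0.055347 / 0.023543 = cos 4.25° / cos 64.9° ≈ 2.3509.

2.351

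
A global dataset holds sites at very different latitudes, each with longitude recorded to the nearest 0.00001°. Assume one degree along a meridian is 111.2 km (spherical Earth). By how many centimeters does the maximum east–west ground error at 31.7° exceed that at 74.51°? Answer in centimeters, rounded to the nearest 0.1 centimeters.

32.5 centimeters

Rounding to 5 decimal places leaves the longitude within ±5e-06° of the true value.
Error at 31.7° = 5e-06° × 111200 × cos 31.7° ≈ 0.556 × 0.8508 = 0.47305 m.
Error at 74.51° = 5e-06° × 111200 × cos 74.51° ≈ 0.556 × 0.2671 = 0.14849 m.
So the lower-latitude error exceeds the higher by 0.47305 − 0.14849 = 0.32456 m.
That is 0.32456 m = 32.456 cm.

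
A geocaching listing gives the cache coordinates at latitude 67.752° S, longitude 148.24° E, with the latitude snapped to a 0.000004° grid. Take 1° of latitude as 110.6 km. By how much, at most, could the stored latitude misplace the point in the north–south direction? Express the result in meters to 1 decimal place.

0.2 meters

With a 0.000004° grid the true value lies within half a step, ±0.000004°/2 = ±2e-06°, of the stored one.
So the N–S error is at most 2e-06 × 110600 = 0.2212 m.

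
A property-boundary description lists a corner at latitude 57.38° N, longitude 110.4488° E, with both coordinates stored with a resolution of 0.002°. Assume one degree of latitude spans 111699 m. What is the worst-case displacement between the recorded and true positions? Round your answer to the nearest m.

127 m

With a 0.002° grid the true value lies within half a step, ±0.002°/2 = ±0.001°, of the stored one.
North–south component: 0.001° × 111699 = 111.699 m.
East–west component at 57.38°: 0.001° × 111699 × cos 57.38° ≈ 0.001 × 60213 ≈ 60.213 m.
Worst case both components are at the extreme and orthogonal: √(111.699² + 60.213²) ≈ 126.895 m.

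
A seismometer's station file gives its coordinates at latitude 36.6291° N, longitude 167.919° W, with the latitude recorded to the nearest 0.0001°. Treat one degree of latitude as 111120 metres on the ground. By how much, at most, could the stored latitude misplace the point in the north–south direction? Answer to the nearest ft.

18 ft

Rounding to 4 decimal places leaves the latitude within ±5e-05° of the true value.
So the N–S error is at most 5e-05 × 111120 = 5.556 m.
Converting: 5.556 m × 3.2808 ft/m ≈ 18.228 ft.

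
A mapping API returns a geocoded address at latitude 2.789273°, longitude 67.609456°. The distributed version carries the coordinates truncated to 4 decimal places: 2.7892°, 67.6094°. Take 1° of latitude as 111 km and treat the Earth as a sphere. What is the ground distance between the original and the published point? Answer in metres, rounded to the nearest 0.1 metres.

10.2 metres

Δlat = 2.789273 − 2.7892 = +0.000073°; Δlon = 67.609456 − 67.6094 = +0.000056°.
North–south shift: 0.000073 × 111000 = 8.103 m.
East–west at this latitude: 0.000056° × 111000 × cos 2.7892° ≈ 0.000056 × 110869 = 6.20864 m.
Distance: √(8.103² + 6.20864²) ≈ 10.2081 m.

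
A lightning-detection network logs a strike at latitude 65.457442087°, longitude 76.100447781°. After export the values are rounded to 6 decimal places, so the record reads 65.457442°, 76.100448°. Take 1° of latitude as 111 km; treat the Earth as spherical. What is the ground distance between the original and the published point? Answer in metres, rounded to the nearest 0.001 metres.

The latitude changed by +0.000000087° and the longitude by -0.000000219°.
North–south shift: 0.000000087 × 111000 = 0.009657 m.
East–west at this latitude: -0.000000219° × 111000 × cos 65.4574° ≈ -0.000000219 × 46106 = -0.0100972 m.
Combined displacement = (0.009657² + 0.0100972²)^½ ≈ 0.0139718 m.

0.014 metres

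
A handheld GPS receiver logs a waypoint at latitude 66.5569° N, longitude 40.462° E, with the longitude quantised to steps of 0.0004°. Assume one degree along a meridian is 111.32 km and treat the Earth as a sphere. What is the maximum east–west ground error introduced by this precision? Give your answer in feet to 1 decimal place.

With a 0.0004° grid the true value lies within half a step, ±0.0004°/2 = ±0.0002°, of the stored one.
One degree of longitude at 66.5569° is 111320 × cos 66.5569° ≈ 111320 × 0.3978 = 44287.3 m.
Maximum E–W displacement: 0.0002 × 44287.3 = 8.85747 m.
Converting: 8.85747 m × 3.2808 ft/m ≈ 29.06 ft.

29.1 feet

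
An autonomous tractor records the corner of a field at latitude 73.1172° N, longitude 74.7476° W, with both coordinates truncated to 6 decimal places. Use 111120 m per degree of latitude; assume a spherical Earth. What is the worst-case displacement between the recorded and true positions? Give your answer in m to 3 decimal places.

0.116 m

Truncating at 6 decimal places can drop up to a full unit in the last place, so each coordinate may be off by as much as 1e-06°.
North–south component: 1e-06° × 111120 = 0.11112 m.
E–W at 73.1172°: 1e-06° × 111120 × cos 73.1172° = 1e-06 × 111120 × 0.2904 ≈ 0.0322709 m.
Combining orthogonally: (0.11112² + 0.0322709²)^½ ≈ 0.115711 m.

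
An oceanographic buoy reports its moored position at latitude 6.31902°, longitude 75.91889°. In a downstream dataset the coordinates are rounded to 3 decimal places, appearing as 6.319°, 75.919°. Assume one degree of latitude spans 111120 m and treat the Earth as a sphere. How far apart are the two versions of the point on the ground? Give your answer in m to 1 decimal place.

Δlat = 6.31902 − 6.319 = +0.00002°; Δlon = 75.91889 − 75.919 = -0.00011°.
North–south shift: 0.00002 × 111120 = 2.2224 m.
East–west at this latitude: -0.00011° × 111120 × cos 6.319° ≈ -0.00011 × 110445 = -12.1489 m.
Distance: √(2.2224² + 12.1489²) ≈ 12.3505 m.

12.4 m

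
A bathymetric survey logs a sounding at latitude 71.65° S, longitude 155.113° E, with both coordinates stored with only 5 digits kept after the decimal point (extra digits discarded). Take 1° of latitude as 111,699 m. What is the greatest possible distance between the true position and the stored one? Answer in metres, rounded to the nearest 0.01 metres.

Truncating at 5 decimal places can drop up to a full unit in the last place, so each coordinate may be off by as much as 1e-05°.
Latitude error → 1e-05 × 111699 = 1.11699 m along the meridian.
E–W at 71.65°: 1e-05° × 111699 × cos 71.65° = 1e-05 × 111699 × 0.3148 ≈ 0.351652 m.
Worst case both components are at the extreme and orthogonal: √(1.11699² + 0.351652²) ≈ 1.17104 m.

1.17 metres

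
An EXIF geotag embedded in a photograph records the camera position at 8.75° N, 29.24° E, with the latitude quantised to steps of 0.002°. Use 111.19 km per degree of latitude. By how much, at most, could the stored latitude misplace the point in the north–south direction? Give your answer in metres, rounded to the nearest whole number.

111 metres

With a 0.002° grid the true value lies within half a step, ±0.002°/2 = ±0.001°, of the stored one.
North–south distance: 0.001° × 111190 m/° = 111.19 m.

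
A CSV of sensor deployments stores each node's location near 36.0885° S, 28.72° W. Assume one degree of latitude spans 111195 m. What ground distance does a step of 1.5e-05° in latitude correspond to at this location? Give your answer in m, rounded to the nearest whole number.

2 m

Along a meridian 1.5e-05° is 1.5e-05 × 111195 = 1.66793 m.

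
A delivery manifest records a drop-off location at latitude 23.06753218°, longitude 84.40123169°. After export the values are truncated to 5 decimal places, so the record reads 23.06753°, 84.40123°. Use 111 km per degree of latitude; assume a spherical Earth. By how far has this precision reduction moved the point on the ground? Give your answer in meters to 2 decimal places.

0.30 meters

Δlat = 23.06753218 − 23.06753 = +0.00000218°; Δlon = 84.40123169 − 84.40123 = +0.00000169°.
North–south shift: 0.00000218 × 111000 = 0.24198 m.
E–W at 23.0675°: 0.00000169° × 111000 × cos 23.0675° = 0.00000169 × 111000 × 0.9200 ≈ 0.172591 m.
Distance: √(0.24198² + 0.172591²) ≈ 0.297224 m.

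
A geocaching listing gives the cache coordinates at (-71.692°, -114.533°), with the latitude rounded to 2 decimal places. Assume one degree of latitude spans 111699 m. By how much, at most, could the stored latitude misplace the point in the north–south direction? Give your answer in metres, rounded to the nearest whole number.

Rounding to 2 decimal places leaves the latitude within ±0.005° of the true value.
North–south distance: 0.005° × 111699 m/° = 558.495 m.

558 metres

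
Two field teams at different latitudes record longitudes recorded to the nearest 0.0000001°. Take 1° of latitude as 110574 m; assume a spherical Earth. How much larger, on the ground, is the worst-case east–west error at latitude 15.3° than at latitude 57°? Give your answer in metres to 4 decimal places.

0.0023 metres

Rounding to 7 decimal places leaves the longitude within ±5e-08° of the true value.
Error at 15.3° = 5e-08° × 110574 × cos 15.3° ≈ 0.0055287 × 0.9646 = 0.0053327 m.
At 57°: 5e-08° × 110574 × cos 57° = 5e-08 × 110574 × 0.5446 ≈ 0.0030111 m.
So the lower-latitude error exceeds the higher by 0.0053327 − 0.0030111 = 0.0023216 m.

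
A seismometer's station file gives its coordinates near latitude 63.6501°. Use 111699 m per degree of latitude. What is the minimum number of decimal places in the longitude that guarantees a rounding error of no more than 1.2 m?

At 63.6501° one degree of longitude covers 111699 × cos 63.6501° ≈ 111699 × 0.4439 ≈ 49577.8 m.
Rounding to N decimal places gives at most 0.5 × 10⁻ᴺ degrees of error, i.e. 0.5 × 10⁻ᴺ × 49577.8 m.
Need 0.5 × 49577.8 × 10⁻ᴺ ≤ 1.2 → 10⁻ᴺ ≤ 4.841e-05, so N ≥ 4.32.
So 5 decimal places suffice (0.248 m); 4 would allow up to 2.48 m.

5 decimal places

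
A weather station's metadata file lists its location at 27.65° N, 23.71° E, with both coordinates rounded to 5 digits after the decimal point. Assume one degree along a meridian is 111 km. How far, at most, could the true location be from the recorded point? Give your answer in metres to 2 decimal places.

Rounding to 5 decimal places leaves each coordinate within ±5e-06° of the true value.
N–S: 5e-06° × 111000 m/° = 0.555 m.
East–west component at 27.65°: 5e-06° × 111000 × cos 27.65° ≈ 5e-06 × 98323.7 ≈ 0.491618 m.
The two errors are perpendicular, so the maximum displacement is √(0.555² + 0.491618²) ≈ 0.741427 m.

0.74 metres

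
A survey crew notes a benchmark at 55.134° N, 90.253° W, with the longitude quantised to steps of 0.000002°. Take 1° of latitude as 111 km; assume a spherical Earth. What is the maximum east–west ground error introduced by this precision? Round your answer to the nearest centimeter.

6 centimeters

With a 0.000002° grid the true value lies within half a step, ±0.000002°/2 = ±1e-06°, of the stored one.
At latitude 55.134° a degree of longitude spans 111000 m × cos 55.134° = 111000 × 0.5717 ≈ 63454.2 m.
So at most 1e-06° × 63454.2 ≈ 0.0634542 m east–west.
That is 0.0634542 m = 6.3454 cm.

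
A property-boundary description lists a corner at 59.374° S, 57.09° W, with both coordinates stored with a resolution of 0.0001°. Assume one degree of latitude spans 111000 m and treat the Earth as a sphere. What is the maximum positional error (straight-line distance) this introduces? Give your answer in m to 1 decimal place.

6.2 m

With a 0.0001° grid the true value lies within half a step, ±0.0001°/2 = ±5e-05°, of the stored one.
N–S: 5e-05° × 111000 m/° = 5.55 m.
East–west component at 59.374°: 5e-05° × 111000 × cos 59.374° ≈ 5e-05 × 56546.9 ≈ 2.82735 m.
The two errors are perpendicular, so the maximum displacement is √(5.55² + 2.82735²) ≈ 6.22868 m.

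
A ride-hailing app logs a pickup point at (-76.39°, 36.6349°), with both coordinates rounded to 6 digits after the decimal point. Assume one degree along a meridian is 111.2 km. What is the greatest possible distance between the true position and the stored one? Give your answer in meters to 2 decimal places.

0.06 meters

Rounding to 6 decimal places leaves each coordinate within ±5e-07° of the true value.
North–south component: 5e-07° × 111200 = 0.0556 m.
East–west component at 76.39°: 5e-07° × 111200 × cos 76.39° ≈ 5e-07 × 26166.7 ≈ 0.0130833 m.
Combining orthogonally: (0.0556² + 0.0130833²)^½ ≈ 0.0571186 m.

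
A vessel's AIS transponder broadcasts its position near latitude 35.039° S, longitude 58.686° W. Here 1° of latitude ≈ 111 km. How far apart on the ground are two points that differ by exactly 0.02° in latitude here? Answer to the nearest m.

2220 m

Along a meridian 0.02° is 0.02 × 111000 = 2220 m.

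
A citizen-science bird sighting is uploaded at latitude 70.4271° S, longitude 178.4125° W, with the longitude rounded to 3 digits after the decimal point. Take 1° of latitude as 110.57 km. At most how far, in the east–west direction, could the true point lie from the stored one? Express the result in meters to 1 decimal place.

Rounding to 3 decimal places leaves the longitude within ±0.0005° of the true value.
At latitude 70.4271° a degree of longitude spans 110570 m × cos 70.4271° = 110570 × 0.3350 ≈ 37041.6 m.
East–west error: 0.0005° × 37041.6 m/° ≈ 18.5208 m.

18.5 meters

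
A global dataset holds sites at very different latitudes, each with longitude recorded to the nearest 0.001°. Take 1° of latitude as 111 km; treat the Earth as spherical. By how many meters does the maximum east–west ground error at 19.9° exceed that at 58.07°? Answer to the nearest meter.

23 meters

Rounding to 3 decimal places leaves the longitude within ±0.0005° of the true value.
Error at 19.9° = 0.0005° × 111000 × cos 19.9° ≈ 55.5 × 0.9403 = 52.186 m.
At 58.07°: 0.0005° × 111000 × cos 58.07° = 0.0005 × 111000 × 0.5289 ≈ 29.353 m.
So the lower-latitude error exceeds the higher by 52.186 − 29.353 = 22.833 m.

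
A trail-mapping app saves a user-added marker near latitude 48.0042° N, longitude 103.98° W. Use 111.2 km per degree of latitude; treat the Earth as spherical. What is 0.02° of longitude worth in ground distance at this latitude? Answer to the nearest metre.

One degree of longitude here spans 111200 × cos 48.0042° = 111200 × 0.6691 ≈ 74401.3 m; 0.02° of that is 1488.03 m.

1488 metres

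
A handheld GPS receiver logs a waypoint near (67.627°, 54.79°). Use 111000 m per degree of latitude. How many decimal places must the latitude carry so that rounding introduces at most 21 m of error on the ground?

4 decimal places

One degree of latitude covers 111000 m.
With N decimal places the half-ulp bound is 0.5·10⁻ᴺ°, or 0.5·10⁻ᴺ × 111000 m on the ground.
Setting 55500 × 10⁻ᴺ ≤ 21 gives 10ᴺ ≥ 2643, i.e. N ≥ 3.42.
So 4 decimal places suffice (5.55 m); 3 would allow up to 55.5 m.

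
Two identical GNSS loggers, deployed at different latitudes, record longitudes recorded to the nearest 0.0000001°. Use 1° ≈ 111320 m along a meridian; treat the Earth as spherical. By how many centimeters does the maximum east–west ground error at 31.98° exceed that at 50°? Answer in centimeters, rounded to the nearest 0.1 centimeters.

0.1 centimeters

Rounding to 7 decimal places leaves the longitude within ±5e-08° of the true value.
Error at 31.98° = 5e-08° × 111320 × cos 31.98° ≈ 0.005566 × 0.8482 = 0.0047213 m.
At 50°: 5e-08° × 111320 × cos 50° = 5e-08 × 111320 × 0.6428 ≈ 0.0035778 m.
Difference: 0.0047213 − 0.0035778 = 0.0011435 m.
That is 0.00114351 m = 0.11435 cm.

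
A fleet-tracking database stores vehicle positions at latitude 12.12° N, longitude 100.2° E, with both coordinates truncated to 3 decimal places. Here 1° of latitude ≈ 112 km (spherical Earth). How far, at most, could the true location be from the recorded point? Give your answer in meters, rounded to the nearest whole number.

157 meters

Truncating at 3 decimal places can drop up to a full unit in the last place, so each coordinate may be off by as much as 0.001°.
Latitude error → 0.001 × 112000 = 112 m along the meridian.
Longitude error → 0.001 × 112000 × cos 12.12° = 0.001 × 112000 × 0.9777 ≈ 109.504 m.
Combining orthogonally: (112² + 109.504²)^½ ≈ 156.637 m.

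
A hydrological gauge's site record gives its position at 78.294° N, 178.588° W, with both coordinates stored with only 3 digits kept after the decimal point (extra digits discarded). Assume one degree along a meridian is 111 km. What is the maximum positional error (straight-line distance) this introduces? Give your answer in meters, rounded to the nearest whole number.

113 meters

Truncating at 3 decimal places can drop up to a full unit in the last place, so each coordinate may be off by as much as 0.001°.
North–south component: 0.001° × 111000 = 111 m.
E–W at 78.294°: 0.001° × 111000 × cos 78.294° = 0.001 × 111000 × 0.2029 ≈ 22.5208 m.
Worst case both components are at the extreme and orthogonal: √(111² + 22.5208²) ≈ 113.262 m.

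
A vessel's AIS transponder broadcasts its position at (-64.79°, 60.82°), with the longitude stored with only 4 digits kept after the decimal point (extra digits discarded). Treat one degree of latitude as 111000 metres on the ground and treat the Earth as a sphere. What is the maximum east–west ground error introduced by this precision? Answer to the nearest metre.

5 metres

Truncating at 4 decimal places can drop up to a full unit in the last place, so the longitude may be off by as much as 0.0001°.
One degree of longitude at 64.79° is 111000 × cos 64.79° ≈ 111000 × 0.4259 = 47279 m.
Maximum E–W displacement: 0.0001 × 47279 = 4.7279 m.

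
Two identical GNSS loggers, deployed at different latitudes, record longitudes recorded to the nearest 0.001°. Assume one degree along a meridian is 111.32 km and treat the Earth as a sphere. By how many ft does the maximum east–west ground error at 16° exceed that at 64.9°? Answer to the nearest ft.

Rounding to 3 decimal places leaves the longitude within ±0.0005° of the true value.
Error at 16° = 0.0005° × 111320 × cos 16° ≈ 55.66 × 0.9613 = 53.504 m.
At 64.9°: 0.0005° × 111320 × cos 64.9° = 0.0005 × 111320 × 0.4242 ≈ 23.611 m.
So the lower-latitude error exceeds the higher by 53.504 − 23.611 = 29.893 m.
Converting: 29.8929 m × 3.2808 ft/m ≈ 98.074 ft.

98 ft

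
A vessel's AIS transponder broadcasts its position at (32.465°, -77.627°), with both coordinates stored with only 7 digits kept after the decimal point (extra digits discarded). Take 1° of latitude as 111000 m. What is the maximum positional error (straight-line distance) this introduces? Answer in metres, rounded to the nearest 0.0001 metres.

Truncating at 7 decimal places can drop up to a full unit in the last place, so each coordinate may be off by as much as 1e-07°.
Latitude error → 1e-07 × 111000 = 0.0111 m along the meridian.
East–west component at 32.465°: 1e-07° × 111000 × cos 32.465° ≈ 1e-07 × 93652.9 ≈ 0.00936529 m.
Worst case both components are at the extreme and orthogonal: √(0.0111² + 0.00936529²) ≈ 0.014523 m.

0.0145 metres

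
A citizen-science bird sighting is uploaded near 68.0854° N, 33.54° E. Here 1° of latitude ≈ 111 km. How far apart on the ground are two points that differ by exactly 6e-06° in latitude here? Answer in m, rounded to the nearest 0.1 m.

0.7 m

Along a meridian 6e-06° is 6e-06 × 111000 = 0.666 m.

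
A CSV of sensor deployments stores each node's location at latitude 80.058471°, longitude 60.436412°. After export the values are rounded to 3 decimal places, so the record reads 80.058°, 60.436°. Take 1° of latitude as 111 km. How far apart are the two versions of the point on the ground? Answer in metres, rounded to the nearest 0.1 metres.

52.9 metres

The latitude changed by +0.000471° and the longitude by +0.000412°.
N–S: 0.000471° × 111000 m/° = 52.281 m.
East–west at this latitude: 0.000412° × 111000 × cos 80.058° ≈ 0.000412 × 19164.3 = 7.89568 m.
Distance: √(52.281² + 7.89568²) ≈ 52.8739 m.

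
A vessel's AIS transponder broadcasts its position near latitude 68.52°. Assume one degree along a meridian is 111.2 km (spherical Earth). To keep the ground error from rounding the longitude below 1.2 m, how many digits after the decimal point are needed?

At 68.52° one degree of longitude covers 111200 × cos 68.52° ≈ 111200 × 0.3662 ≈ 40718.8 m.
With N decimal places the half-ulp bound is 0.5·10⁻ᴺ°, or 0.5·10⁻ᴺ × 40718.8 m on the ground.
Need 0.5 × 40718.8 × 10⁻ᴺ ≤ 1.2 → 10⁻ᴺ ≤ 5.894e-05, so N ≥ 4.23.
At 4 places the error can reach 2.04 m, but 5 places keeps it to 0.204 m.

5 decimal places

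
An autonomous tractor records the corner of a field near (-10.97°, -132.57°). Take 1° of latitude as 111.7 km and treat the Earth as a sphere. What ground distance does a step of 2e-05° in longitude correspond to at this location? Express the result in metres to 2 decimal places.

2e-05° of longitude at 10.97° is 2e-05 × 111700 × cos 10.97° ≈ 2e-05 × 109659 = 2.19318 m.

2.19 metres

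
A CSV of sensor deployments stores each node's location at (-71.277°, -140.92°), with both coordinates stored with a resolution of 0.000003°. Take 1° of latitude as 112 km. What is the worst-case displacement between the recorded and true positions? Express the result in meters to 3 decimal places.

With a 0.000003° grid the true value lies within half a step, ±0.000003°/2 = ±1.5e-06°, of the stored one.
Latitude error → 1.5e-06 × 112000 = 0.168 m along the meridian.
Longitude error → 1.5e-06 × 112000 × cos 71.277° = 1.5e-06 × 112000 × 0.3210 ≈ 0.0539269 m.
Combining orthogonally: (0.168² + 0.0539269²)^½ ≈ 0.176443 m.

0.176 meters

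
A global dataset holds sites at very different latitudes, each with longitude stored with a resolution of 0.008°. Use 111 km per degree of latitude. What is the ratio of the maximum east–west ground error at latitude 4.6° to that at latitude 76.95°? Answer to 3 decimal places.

4.414

With a 0.008° grid the true value lies within half a step, ±0.008°/2 = ±0.004°, of the stored one.
At 4.6°: 0.004° × 111000 × cos 4.6° = 0.004 × 111000 × 0.9968 ≈ 442.57 m.
Error at 76.95° = 0.004° × 111000 × cos 76.95° ≈ 444 × 0.2258 = 100.26 m.
The ratio reduces to cos 4.6° / cos 76.95° = 0.9968/0.2258 ≈ 4.4144.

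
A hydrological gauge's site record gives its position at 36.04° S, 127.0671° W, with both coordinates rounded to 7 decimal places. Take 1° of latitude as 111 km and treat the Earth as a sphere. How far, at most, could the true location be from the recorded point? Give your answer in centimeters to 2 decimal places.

Rounding to 7 decimal places leaves each coordinate within ±5e-08° of the true value.
North–south component: 5e-08° × 111000 = 0.00555 m.
East–west component at 36.04°: 5e-08° × 111000 × cos 36.04° ≈ 5e-08 × 89755.3 ≈ 0.00448777 m.
Worst case both components are at the extreme and orthogonal: √(0.00555² + 0.00448777²) ≈ 0.0071374 m.
That is 0.0071374 m = 0.71374 cm.

0.71 centimeters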